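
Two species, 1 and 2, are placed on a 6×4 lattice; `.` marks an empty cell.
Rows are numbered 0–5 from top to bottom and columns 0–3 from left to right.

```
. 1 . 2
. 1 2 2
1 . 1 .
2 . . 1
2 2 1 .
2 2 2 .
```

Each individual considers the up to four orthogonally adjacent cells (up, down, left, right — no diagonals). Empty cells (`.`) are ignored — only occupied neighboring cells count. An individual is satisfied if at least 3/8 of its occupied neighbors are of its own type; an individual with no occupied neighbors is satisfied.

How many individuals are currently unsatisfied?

(0,1)1 1/1 ok
(0,3)2 1/1 ok
(1,1)1 1/2 ok
(1,2)2 1/3 unhappy
(1,3)2 2/2 ok
(2,0)1 0/1 unhappy
(2,2)1 0/1 unhappy
(3,0)2 1/2 ok
(3,3)1 0/0 ok
(4,0)2 3/3 ok
(4,1)2 2/3 ok
(4,2)1 0/2 unhappy
(5,0)2 2/2 ok
(5,1)2 3/3 ok
(5,2)2 1/2 ok
Unsatisfied: (1,2), (2,0), (2,2), (4,2) — 4 in total.

4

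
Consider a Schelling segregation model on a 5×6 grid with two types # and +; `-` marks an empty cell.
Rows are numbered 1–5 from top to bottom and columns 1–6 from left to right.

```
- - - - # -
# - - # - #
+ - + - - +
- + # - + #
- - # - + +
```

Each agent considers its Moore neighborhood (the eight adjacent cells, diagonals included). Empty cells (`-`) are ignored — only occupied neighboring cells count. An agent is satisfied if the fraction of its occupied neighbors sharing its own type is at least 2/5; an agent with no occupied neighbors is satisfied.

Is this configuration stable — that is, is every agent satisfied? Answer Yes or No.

No

Row 1: (1,5)# 2/2 ✓
Row 2: (2,1)# 0/1 ✗ · (2,4)# 1/2 ✓ · (2,6)# 1/2 ✓
Row 3: (3,1)+ 1/2 ✓ · (3,3)+ 1/3 ✗ · (3,6)+ 1/3 ✗
Row 4: (4,2)+ 2/4 ✓ · (4,3)# 1/3 ✗ · (4,5)+ 3/4 ✓ · (4,6)# 0/4 ✗
Row 5: (5,3)# 1/2 ✓ · (5,5)+ 2/3 ✓ · (5,6)+ 2/3 ✓
For instance (2,1) has only 0/1 same-type neighbors, below 2/5.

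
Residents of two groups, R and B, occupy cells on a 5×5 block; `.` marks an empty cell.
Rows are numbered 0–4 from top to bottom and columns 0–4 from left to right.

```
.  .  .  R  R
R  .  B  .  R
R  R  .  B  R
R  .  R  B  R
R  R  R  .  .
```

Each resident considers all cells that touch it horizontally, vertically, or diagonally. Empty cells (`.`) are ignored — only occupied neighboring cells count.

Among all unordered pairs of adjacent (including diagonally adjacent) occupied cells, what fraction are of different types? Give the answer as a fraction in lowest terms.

Scan each occupied cell's neighbors to the right and below (and the two forward diagonals) so each pair is counted once.
Row 0: R(0,3)–R(0,4)= R(0,3)–R(1,4)= R(0,3)–B(1,2)≠ R(0,4)–R(1,4)=  → 1/4 unlike.
Row 1: R(1,0)–R(2,0)= R(1,0)–R(2,1)= B(1,2)–B(2,3)= B(1,2)–R(2,1)≠ R(1,4)–R(2,4)= R(1,4)–B(2,3)≠  → 2/6 unlike.
Row 2: R(2,0)–R(2,1)= R(2,0)–R(3,0)= R(2,1)–R(3,2)= R(2,1)–R(3,0)= B(2,3)–R(2,4)≠ B(2,3)–B(3,3)= B(2,3)–R(3,4)≠ B(2,3)–R(3,2)≠ R(2,4)–R(3,4)= R(2,4)–B(3,3)≠  → 4/10 unlike.
Row 3: R(3,0)–R(4,0)= R(3,0)–R(4,1)= R(3,2)–B(3,3)≠ R(3,2)–R(4,2)= R(3,2)–R(4,1)= B(3,3)–R(3,4)≠ B(3,3)–R(4,2)≠  → 3/7 unlike.
Row 4: R(4,0)–R(4,1)= R(4,1)–R(4,2)=  → 0/2 unlike.
Total adjacent occupied pairs: 29; unlike-type pairs: 10.
10/29 is already in lowest terms.

10/29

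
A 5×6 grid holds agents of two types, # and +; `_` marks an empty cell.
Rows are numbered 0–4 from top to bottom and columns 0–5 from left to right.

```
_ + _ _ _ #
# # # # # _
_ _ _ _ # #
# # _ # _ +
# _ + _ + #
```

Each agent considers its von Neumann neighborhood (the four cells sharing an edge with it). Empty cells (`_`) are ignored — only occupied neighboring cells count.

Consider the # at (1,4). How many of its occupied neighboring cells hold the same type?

2

Occupied neighbors of (1,4): (2,4)=#, (1,3)=#.
Same type (#): 2 of 2.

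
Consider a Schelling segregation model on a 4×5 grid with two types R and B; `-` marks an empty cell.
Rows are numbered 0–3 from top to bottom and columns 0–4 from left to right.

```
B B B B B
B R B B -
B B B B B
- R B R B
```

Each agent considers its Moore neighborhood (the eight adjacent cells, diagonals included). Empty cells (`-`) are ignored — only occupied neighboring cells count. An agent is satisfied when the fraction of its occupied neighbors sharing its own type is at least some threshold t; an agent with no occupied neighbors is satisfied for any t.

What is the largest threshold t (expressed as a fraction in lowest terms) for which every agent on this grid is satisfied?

(0,0)B 2/3
(0,1)B 4/5
(0,2)B 4/5
(0,3)B 4/4
(0,4)B 2/2
(1,0)B 4/5
(1,1)R 0/8
(1,2)B 7/8
(1,3)B 7/7
(2,0)B 2/4
(2,1)B 5/7
(2,2)B 5/8
(2,3)B 6/7
(2,4)B 3/4
(3,1)R 0/4
(3,2)B 3/5
(3,3)R 0/5
(3,4)B 2/3
The smallest same-type fraction is 0/8 at (1,1), which reduces to 0/1. Any threshold above that leaves this agent unsatisfied.

0/1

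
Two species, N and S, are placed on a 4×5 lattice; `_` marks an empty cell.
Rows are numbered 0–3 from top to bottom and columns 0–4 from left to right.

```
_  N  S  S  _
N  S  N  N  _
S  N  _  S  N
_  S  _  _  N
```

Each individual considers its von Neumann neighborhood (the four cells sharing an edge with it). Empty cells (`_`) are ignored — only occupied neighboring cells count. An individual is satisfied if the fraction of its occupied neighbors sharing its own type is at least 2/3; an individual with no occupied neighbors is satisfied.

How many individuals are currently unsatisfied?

12

(0,1)N 0/2 not
(0,2)S 1/3 not
(0,3)S 1/2 not
(1,0)N 0/2 not
(1,1)S 0/4 not
(1,2)N 1/3 not
(1,3)N 1/3 not
(2,0)S 0/2 not
(2,1)N 0/3 not
(2,3)S 0/2 not
(2,4)N 1/2 not
(3,1)S 0/1 not
(3,4)N 1/1 satisfied
Unsatisfied: (0,1), (0,2), (0,3), (1,0), (1,1), (1,2), (1,3), (2,0), (2,1), (2,3), (2,4), (3,1) — 12 in total.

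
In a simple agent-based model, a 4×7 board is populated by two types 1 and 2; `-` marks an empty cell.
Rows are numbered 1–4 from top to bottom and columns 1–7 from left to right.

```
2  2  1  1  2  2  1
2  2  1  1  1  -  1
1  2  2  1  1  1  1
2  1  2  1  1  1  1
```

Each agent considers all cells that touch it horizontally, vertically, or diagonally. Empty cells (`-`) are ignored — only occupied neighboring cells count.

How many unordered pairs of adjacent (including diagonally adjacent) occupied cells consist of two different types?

25

Scan each occupied cell's neighbors to the right and below (and the two forward diagonals) so each pair is counted once.
Row 1: 2(1,1)–2(1,2)= 2(1,1)–2(2,1)= 2(1,1)–2(2,2)= 2(1,2)–1(1,3)≠ 2(1,2)–2(2,2)= 2(1,2)–1(2,3)≠ 2(1,2)–2(2,1)= 1(1,3)–1(1,4)= 1(1,3)–1(2,3)= 1(1,3)–1(2,4)= 1(1,3)–2(2,2)≠ 1(1,4)–2(1,5)≠ 1(1,4)–1(2,4)= 1(1,4)–1(2,5)= 1(1,4)–1(2,3)= 2(1,5)–2(1,6)= 2(1,5)–1(2,5)≠ 2(1,5)–1(2,4)≠ 2(1,6)–1(1,7)≠ 2(1,6)–1(2,7)≠ 2(1,6)–1(2,5)≠ 1(1,7)–1(2,7)=  → 9/22 unlike.
Row 2: 2(2,1)–2(2,2)= 2(2,1)–1(3,1)≠ 2(2,1)–2(3,2)= 2(2,2)–1(2,3)≠ 2(2,2)–2(3,2)= 2(2,2)–2(3,3)= 2(2,2)–1(3,1)≠ 1(2,3)–1(2,4)= 1(2,3)–2(3,3)≠ 1(2,3)–1(3,4)= 1(2,3)–2(3,2)≠ 1(2,4)–1(2,5)= 1(2,4)–1(3,4)= 1(2,4)–1(3,5)= 1(2,4)–2(3,3)≠ 1(2,5)–1(3,5)= 1(2,5)–1(3,6)= 1(2,5)–1(3,4)= 1(2,7)–1(3,7)= 1(2,7)–1(3,6)=  → 6/20 unlike.
Row 3: 1(3,1)–2(3,2)≠ 1(3,1)–2(4,1)≠ 1(3,1)–1(4,2)= 2(3,2)–2(3,3)= 2(3,2)–1(4,2)≠ 2(3,2)–2(4,3)= 2(3,2)–2(4,1)= 2(3,3)–1(3,4)≠ 2(3,3)–2(4,3)= 2(3,3)–1(4,4)≠ 2(3,3)–1(4,2)≠ 1(3,4)–1(3,5)= 1(3,4)–1(4,4)= 1(3,4)–1(4,5)= 1(3,4)–2(4,3)≠ 1(3,5)–1(3,6)= 1(3,5)–1(4,5)= 1(3,5)–1(4,6)= 1(3,5)–1(4,4)= 1(3,6)–1(3,7)= 1(3,6)–1(4,6)= 1(3,6)–1(4,7)= 1(3,6)–1(4,5)= 1(3,7)–1(4,7)= 1(3,7)–1(4,6)=  → 7/25 unlike.
Row 4: 2(4,1)–1(4,2)≠ 1(4,2)–2(4,3)≠ 2(4,3)–1(4,4)≠ 1(4,4)–1(4,5)= 1(4,5)–1(4,6)= 1(4,6)–1(4,7)=  → 3/6 unlike.
Total adjacent occupied pairs: 73; unlike-type pairs: 25.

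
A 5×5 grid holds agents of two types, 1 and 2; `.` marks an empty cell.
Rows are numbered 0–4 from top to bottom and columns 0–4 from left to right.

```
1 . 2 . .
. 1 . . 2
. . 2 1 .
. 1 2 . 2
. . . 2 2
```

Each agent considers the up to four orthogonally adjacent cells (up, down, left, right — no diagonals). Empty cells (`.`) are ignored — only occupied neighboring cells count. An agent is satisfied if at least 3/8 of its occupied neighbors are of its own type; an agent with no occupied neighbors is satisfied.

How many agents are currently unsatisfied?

Row 0: (0,0)1 0/0 ok · (0,2)2 0/0 ok
Row 1: (1,1)1 0/0 ok · (1,4)2 0/0 ok
Row 2: (2,2)2 1/2 ok · (2,3)1 0/1 unhappy
Row 3: (3,1)1 0/1 unhappy · (3,2)2 1/2 ok · (3,4)2 1/1 ok
Row 4: (4,3)2 1/1 ok · (4,4)2 2/2 ok
Unsatisfied: (2,3), (3,1) — 2 in total.

2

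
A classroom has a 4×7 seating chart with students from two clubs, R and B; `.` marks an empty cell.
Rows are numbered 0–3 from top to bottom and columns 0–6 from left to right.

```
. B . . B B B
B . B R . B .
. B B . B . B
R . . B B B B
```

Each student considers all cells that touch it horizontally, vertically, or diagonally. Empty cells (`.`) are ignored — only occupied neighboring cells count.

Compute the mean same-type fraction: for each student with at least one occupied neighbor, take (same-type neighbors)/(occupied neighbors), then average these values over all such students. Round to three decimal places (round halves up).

(0,1)B 2/2
(0,4)B 2/3
(0,5)B 3/3
(0,6)B 2/2
(1,0)B 2/2
(1,2)B 3/4
(1,3)R 0/4
(1,5)B 5/5
(2,1)B 3/4
(2,2)B 3/4
(2,4)B 4/5
(2,6)B 3/3
(3,0)R 0/1
(3,3)B 3/3
(3,4)B 3/3
(3,5)B 4/4
(3,6)B 2/2
Sum over 17 students: 2/2 + 2/3 + 3/3 + 2/2 + 2/2 + 3/4 + 0/4 + 5/5 + 3/4 + 3/4 + 4/5 + 3/3 + 0/1 + 3/3 + 3/3 + 4/4 + 2/2 = 823/60; mean = 823/60 ÷ 17 = 823/1020 = 0.806862… → 0.807.

0.807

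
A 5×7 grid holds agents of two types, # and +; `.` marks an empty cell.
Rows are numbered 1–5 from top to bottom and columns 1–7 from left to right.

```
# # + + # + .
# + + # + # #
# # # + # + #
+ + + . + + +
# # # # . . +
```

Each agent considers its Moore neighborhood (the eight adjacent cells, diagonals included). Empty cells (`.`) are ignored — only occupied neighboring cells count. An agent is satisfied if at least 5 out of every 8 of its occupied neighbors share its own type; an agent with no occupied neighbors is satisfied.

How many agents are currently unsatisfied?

Row 1: (1,1)# 2/3 ok · (1,2)# 2/5 unhappy · (1,3)+ 3/5 unhappy · (1,4)+ 3/5 unhappy · (1,5)# 2/5 unhappy · (1,6)+ 1/4 unhappy
Row 2: (2,1)# 4/5 ok · (2,2)+ 2/8 unhappy · (2,3)+ 4/8 unhappy · (2,4)# 3/8 unhappy · (2,5)+ 4/8 unhappy · (2,6)# 4/7 unhappy · (2,7)# 2/4 unhappy
Row 3: (3,1)# 2/5 unhappy · (3,2)# 3/8 unhappy · (3,3)# 2/7 unhappy · (3,4)+ 4/7 unhappy · (3,5)# 2/7 unhappy · (3,6)+ 4/8 unhappy · (3,7)# 2/5 unhappy
Row 4: (4,1)+ 1/5 unhappy · (4,2)+ 2/8 unhappy · (4,3)+ 2/7 unhappy · (4,5)+ 3/5 unhappy · (4,6)+ 4/6 ok · (4,7)+ 3/4 ok
Row 5: (5,1)# 1/3 unhappy · (5,2)# 2/5 unhappy · (5,3)# 2/4 unhappy · (5,4)# 1/3 unhappy · (5,7)+ 2/2 ok
Unsatisfied: (1,2), (1,3), (1,4), (1,5), (1,6), (2,2), (2,3), (2,4), (2,5), (2,6), (2,7), (3,1), (3,2), (3,3), (3,4), (3,5), (3,6), (3,7), (4,1), (4,2), (4,3), (4,5), (5,1), (5,2), (5,3), (5,4) — 26 in total.

26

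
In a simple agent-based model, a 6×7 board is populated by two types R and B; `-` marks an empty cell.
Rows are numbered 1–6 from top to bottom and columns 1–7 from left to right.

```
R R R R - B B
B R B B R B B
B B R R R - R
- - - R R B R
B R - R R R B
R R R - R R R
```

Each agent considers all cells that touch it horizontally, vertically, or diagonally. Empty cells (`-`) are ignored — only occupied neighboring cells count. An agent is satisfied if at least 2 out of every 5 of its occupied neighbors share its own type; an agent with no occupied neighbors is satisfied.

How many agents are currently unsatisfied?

(1,1)R 2/3 ok
(1,2)R 3/5 ok
(1,3)R 3/5 ok
(1,4)R 2/4 ok
(1,6)B 3/4 ok
(1,7)B 3/3 ok
(2,1)B 2/5 ok
(2,2)R 4/8 ok
(2,3)B 2/8 unhappy
(2,4)B 1/7 unhappy
(2,5)R 3/6 ok
(2,6)B 3/6 ok
(2,7)B 3/4 ok
(3,1)B 2/3 ok
(3,2)B 3/5 ok
(3,3)R 3/6 ok
(3,4)R 5/7 ok
(3,5)R 4/7 ok
(3,7)R 1/4 unhappy
(4,4)R 6/6 ok
(4,5)R 6/7 ok
(4,6)B 1/7 unhappy
(4,7)R 2/4 ok
(5,1)B 0/3 unhappy
(5,2)R 3/4 ok
(5,4)R 5/5 ok
(5,5)R 6/7 ok
(5,6)R 6/8 ok
(5,7)B 1/5 unhappy
(6,1)R 2/3 ok
(6,2)R 3/4 ok
(6,3)R 3/3 ok
(6,5)R 4/4 ok
(6,6)R 4/5 ok
(6,7)R 2/3 ok
Unsatisfied: (2,3), (2,4), (3,7), (4,6), (5,1), (5,7) — 6 in total.

6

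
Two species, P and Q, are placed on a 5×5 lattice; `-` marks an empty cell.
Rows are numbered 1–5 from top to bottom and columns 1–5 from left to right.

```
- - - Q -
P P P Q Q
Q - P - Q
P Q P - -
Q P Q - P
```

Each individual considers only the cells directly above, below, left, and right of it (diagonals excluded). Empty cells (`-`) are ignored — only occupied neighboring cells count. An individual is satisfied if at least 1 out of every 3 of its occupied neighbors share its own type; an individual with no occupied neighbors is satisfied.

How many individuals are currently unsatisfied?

6

(1,4)Q 1/1 ok
(2,1)P 1/2 ok
(2,2)P 2/2 ok
(2,3)P 2/3 ok
(2,4)Q 2/3 ok
(2,5)Q 2/2 ok
(3,1)Q 0/2 unhappy
(3,3)P 2/2 ok
(3,5)Q 1/1 ok
(4,1)P 0/3 unhappy
(4,2)Q 0/3 unhappy
(4,3)P 1/3 ok
(5,1)Q 0/2 unhappy
(5,2)P 0/3 unhappy
(5,3)Q 0/2 unhappy
(5,5)P 0/0 ok
Unsatisfied: (3,1), (4,1), (4,2), (5,1), (5,2), (5,3) — 6 in total.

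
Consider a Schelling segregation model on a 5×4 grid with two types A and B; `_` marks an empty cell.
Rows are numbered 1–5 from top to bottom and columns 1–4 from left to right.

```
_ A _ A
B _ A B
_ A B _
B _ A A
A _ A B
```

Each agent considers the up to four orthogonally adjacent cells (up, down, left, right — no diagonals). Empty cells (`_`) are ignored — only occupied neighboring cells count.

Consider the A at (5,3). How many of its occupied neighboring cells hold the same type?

Occupied neighbors of (5,3): (4,3)=A, (5,4)=B.
Same type (A): 1 of 2.

1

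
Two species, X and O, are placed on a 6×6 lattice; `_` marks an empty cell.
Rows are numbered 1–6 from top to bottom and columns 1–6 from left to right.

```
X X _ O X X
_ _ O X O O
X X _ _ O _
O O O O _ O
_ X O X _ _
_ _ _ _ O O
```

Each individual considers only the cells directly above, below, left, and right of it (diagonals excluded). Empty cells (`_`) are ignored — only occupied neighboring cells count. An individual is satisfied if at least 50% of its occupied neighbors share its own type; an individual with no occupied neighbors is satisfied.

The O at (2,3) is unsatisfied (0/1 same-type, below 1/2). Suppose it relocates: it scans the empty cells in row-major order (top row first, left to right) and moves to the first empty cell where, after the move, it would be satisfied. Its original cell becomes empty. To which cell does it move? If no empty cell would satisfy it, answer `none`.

Vacating (2,3). Empty cells in order:
  (1,3): 1/2 same-type → satisfied — stop here.

(1,3)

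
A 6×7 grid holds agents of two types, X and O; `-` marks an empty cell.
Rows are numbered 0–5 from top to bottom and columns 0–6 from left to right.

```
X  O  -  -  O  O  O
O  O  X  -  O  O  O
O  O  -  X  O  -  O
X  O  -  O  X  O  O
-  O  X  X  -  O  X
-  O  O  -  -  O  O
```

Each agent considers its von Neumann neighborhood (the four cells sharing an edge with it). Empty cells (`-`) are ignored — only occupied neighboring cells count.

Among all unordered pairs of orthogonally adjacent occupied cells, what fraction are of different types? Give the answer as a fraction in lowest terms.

2/5

Scan each occupied cell's neighbors to the right and below so each pair is counted once.
Row 0: X(0,0)–O(0,1)≠ X(0,0)–O(1,0)≠ O(0,1)–O(1,1)= O(0,4)–O(0,5)= O(0,4)–O(1,4)= O(0,5)–O(0,6)= O(0,5)–O(1,5)= O(0,6)–O(1,6)=  → 2/8 unlike.
Row 1: O(1,0)–O(1,1)= O(1,0)–O(2,0)= O(1,1)–X(1,2)≠ O(1,1)–O(2,1)= O(1,4)–O(1,5)= O(1,4)–O(2,4)= O(1,5)–O(1,6)= O(1,6)–O(2,6)=  → 1/8 unlike.
Row 2: O(2,0)–O(2,1)= O(2,0)–X(3,0)≠ O(2,1)–O(3,1)= X(2,3)–O(2,4)≠ X(2,3)–O(3,3)≠ O(2,4)–X(3,4)≠ O(2,6)–O(3,6)=  → 4/7 unlike.
Row 3: X(3,0)–O(3,1)≠ O(3,1)–O(4,1)= O(3,3)–X(3,4)≠ O(3,3)–X(4,3)≠ X(3,4)–O(3,5)≠ O(3,5)–O(3,6)= O(3,5)–O(4,5)= O(3,6)–X(4,6)≠  → 5/8 unlike.
Row 4: O(4,1)–X(4,2)≠ O(4,1)–O(5,1)= X(4,2)–X(4,3)= X(4,2)–O(5,2)≠ O(4,5)–X(4,6)≠ O(4,5)–O(5,5)= X(4,6)–O(5,6)≠  → 4/7 unlike.
Row 5: O(5,1)–O(5,2)= O(5,5)–O(5,6)=  → 0/2 unlike.
Total adjacent occupied pairs: 40; unlike-type pairs: 16.
16/40 reduces to 2/5.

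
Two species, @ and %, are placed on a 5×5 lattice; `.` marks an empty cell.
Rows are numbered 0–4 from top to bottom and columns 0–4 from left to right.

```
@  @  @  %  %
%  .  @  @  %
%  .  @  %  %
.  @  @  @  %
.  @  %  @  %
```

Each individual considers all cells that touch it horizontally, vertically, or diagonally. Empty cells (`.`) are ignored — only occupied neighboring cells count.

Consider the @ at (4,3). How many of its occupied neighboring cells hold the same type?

2

Occupied neighbors of (4,3): (3,2)=@, (3,3)=@, (3,4)=%, (4,2)=%, (4,4)=%.
Same type (@): 2 of 5.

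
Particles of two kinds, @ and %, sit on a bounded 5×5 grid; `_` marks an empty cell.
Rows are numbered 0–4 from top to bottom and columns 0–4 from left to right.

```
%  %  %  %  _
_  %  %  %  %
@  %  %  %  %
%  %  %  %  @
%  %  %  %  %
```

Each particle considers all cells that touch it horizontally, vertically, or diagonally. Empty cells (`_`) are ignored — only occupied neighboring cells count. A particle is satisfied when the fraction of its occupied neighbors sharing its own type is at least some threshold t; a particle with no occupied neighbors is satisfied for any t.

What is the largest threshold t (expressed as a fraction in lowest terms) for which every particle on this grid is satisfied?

0/1

Row 0: (0,0)% 2/2 · (0,1)% 4/4 · (0,2)% 5/5 · (0,3)% 4/4
Row 1: (1,1)% 6/7 · (1,2)% 8/8 · (1,3)% 7/7 · (1,4)% 4/4
Row 2: (2,0)@ 0/4 · (2,1)% 6/7 · (2,2)% 8/8 · (2,3)% 7/8 · (2,4)% 4/5
Row 3: (3,0)% 4/5 · (3,1)% 7/8 · (3,2)% 8/8 · (3,3)% 7/8 · (3,4)@ 0/5
Row 4: (4,0)% 3/3 · (4,1)% 5/5 · (4,2)% 5/5 · (4,3)% 4/5 · (4,4)% 2/3
The smallest same-type fraction is 0/4 at (2,0), which reduces to 0/1. Any threshold above that leaves this particle unsatisfied.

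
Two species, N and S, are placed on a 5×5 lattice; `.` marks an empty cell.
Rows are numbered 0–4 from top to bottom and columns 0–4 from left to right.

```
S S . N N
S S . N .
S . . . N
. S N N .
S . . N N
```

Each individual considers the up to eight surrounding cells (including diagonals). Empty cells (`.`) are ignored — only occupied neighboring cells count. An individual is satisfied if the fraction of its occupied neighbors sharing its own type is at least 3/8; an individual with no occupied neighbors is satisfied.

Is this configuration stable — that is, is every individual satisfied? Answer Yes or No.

(0,0)S 3/3 ok
(0,1)S 3/3 ok
(0,3)N 2/2 ok
(0,4)N 2/2 ok
(1,0)S 4/4 ok
(1,1)S 4/4 ok
(1,3)N 3/3 ok
(2,0)S 3/3 ok
(2,4)N 2/2 ok
(3,1)S 2/3 ok
(3,2)N 2/3 ok
(3,3)N 4/4 ok
(4,0)S 1/1 ok
(4,3)N 3/3 ok
(4,4)N 2/2 ok
All meet the threshold, so the configuration is stable.

Yes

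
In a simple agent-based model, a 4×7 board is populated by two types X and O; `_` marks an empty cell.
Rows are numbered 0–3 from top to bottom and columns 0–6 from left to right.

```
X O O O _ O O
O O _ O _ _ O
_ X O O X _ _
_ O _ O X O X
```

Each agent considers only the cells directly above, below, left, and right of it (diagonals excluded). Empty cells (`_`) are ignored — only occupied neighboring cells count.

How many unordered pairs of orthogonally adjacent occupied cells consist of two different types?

9

Scan each occupied cell's neighbors to the right and below so each pair is counted once.
From row 0: 2 unlike of 8 pairs (running 2/8).
From row 1: 1 unlike of 3 pairs (running 3/11).
From row 2: 3 unlike of 6 pairs (running 6/17).
From row 3: 3 unlike of 3 pairs (running 9/20).
Total adjacent occupied pairs: 20; unlike-type pairs: 9.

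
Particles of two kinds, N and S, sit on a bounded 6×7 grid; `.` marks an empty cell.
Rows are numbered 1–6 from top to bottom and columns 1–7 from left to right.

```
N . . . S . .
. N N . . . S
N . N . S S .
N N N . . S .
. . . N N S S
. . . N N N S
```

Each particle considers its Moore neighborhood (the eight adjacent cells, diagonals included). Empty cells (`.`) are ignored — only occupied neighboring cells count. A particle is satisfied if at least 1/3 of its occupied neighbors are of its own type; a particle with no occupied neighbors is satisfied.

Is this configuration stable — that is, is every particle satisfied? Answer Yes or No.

Yes

(1,1)N 1/1 ok
(1,5)S 0/0 ok
(2,2)N 4/4 ok
(2,3)N 2/2 ok
(2,7)S 1/1 ok
(3,1)N 3/3 ok
(3,3)N 4/4 ok
(3,5)S 2/2 ok
(3,6)S 3/3 ok
(4,1)N 2/2 ok
(4,2)N 4/4 ok
(4,3)N 3/3 ok
(4,6)S 4/5 ok
(5,4)N 4/4 ok
(5,5)N 4/6 ok
(5,6)S 3/6 ok
(5,7)S 3/4 ok
(6,4)N 3/3 ok
(6,5)N 4/5 ok
(6,6)N 2/5 ok
(6,7)S 2/3 ok
All meet the threshold, so the configuration is stable.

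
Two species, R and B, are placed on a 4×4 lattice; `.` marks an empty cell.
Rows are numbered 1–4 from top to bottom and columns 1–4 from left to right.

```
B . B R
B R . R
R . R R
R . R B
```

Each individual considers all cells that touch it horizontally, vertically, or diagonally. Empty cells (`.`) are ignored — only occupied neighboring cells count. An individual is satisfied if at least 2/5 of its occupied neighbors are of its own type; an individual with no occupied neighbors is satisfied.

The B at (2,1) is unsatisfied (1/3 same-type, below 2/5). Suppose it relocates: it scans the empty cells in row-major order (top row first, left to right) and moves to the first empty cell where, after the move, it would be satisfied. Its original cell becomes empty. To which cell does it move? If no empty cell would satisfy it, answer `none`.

(1,2)

Vacating (2,1). Empty cells in order:
  (1,2): 2/3 same-type → satisfied — stop here.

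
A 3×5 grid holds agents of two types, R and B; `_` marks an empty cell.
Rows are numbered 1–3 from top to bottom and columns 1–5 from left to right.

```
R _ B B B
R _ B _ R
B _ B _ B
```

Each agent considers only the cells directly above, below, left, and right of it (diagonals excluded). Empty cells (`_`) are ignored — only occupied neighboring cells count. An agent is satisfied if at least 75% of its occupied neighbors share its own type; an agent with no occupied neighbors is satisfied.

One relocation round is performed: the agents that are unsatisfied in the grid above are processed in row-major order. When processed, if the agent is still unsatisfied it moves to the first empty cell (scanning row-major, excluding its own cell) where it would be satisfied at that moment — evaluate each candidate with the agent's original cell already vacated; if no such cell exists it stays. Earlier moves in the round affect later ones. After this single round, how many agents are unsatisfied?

Initially unsatisfied (in order): (1,5), (2,1), (2,5), (3,1), (3,5).
  (1,5) → (3,2).
  (2,1): no empty cell satisfies it; stays.
  (2,5): no empty cell satisfies it; stays.
  (3,1) → (3,4).
  (3,5) → (2,4).
Resulting grid:
R _ B B _
R _ B B R
_ B B B _
Unsatisfied now: (2,5).

1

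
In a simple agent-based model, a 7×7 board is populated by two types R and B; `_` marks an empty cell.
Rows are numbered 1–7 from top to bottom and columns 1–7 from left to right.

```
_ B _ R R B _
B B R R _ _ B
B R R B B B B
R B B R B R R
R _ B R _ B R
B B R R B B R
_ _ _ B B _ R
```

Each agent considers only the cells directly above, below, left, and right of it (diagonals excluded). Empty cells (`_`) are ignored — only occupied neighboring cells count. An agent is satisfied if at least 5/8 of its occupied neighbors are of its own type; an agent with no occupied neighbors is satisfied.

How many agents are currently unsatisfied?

21

(1,2)B 1/1 satisfied
(1,4)R 2/2 satisfied
(1,5)R 1/2 not
(1,6)B 0/1 not
(2,1)B 2/2 satisfied
(2,2)B 2/4 not
(2,3)R 2/3 satisfied
(2,4)R 2/3 satisfied
(2,7)B 1/1 satisfied
(3,1)B 1/3 not
(3,2)R 1/4 not
(3,3)R 2/4 not
(3,4)B 1/4 not
(3,5)B 3/3 satisfied
(3,6)B 2/3 satisfied
(3,7)B 2/3 satisfied
(4,1)R 1/3 not
(4,2)B 1/3 not
(4,3)B 2/4 not
(4,4)R 1/4 not
(4,5)B 1/3 not
(4,6)R 1/4 not
(4,7)R 2/3 satisfied
(5,1)R 1/2 not
(5,3)B 1/3 not
(5,4)R 2/3 satisfied
(5,6)B 1/3 not
(5,7)R 2/3 satisfied
(6,1)B 1/2 not
(6,2)B 1/2 not
(6,3)R 1/3 not
(6,4)R 2/4 not
(6,5)B 2/3 satisfied
(6,6)B 2/3 satisfied
(6,7)R 2/3 satisfied
(7,4)B 1/2 not
(7,5)B 2/2 satisfied
(7,7)R 1/1 satisfied
Unsatisfied: (1,5), (1,6), (2,2), (3,1), (3,2), (3,3), (3,4), (4,1), (4,2), (4,3), (4,4), (4,5), (4,6), (5,1), (5,3), (5,6), (6,1), (6,2), (6,3), (6,4), (7,4) — 21 in total.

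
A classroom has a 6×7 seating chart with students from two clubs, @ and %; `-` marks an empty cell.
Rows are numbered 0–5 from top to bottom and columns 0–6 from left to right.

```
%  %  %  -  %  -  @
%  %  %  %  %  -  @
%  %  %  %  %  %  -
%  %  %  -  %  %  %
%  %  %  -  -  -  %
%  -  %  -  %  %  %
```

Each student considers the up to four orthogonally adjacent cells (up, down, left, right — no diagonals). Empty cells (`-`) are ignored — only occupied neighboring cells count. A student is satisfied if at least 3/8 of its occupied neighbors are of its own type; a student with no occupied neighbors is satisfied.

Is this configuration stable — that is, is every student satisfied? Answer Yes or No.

Yes

(0,0)% 2/2 ok
(0,1)% 3/3 ok
(0,2)% 2/2 ok
(0,4)% 1/1 ok
(0,6)@ 1/1 ok
(1,0)% 3/3 ok
(1,1)% 4/4 ok
(1,2)% 4/4 ok
(1,3)% 3/3 ok
(1,4)% 3/3 ok
(1,6)@ 1/1 ok
(2,0)% 3/3 ok
(2,1)% 4/4 ok
(2,2)% 4/4 ok
(2,3)% 3/3 ok
(2,4)% 4/4 ok
(2,5)% 2/2 ok
(3,0)% 3/3 ok
(3,1)% 4/4 ok
(3,2)% 3/3 ok
(3,4)% 2/2 ok
(3,5)% 3/3 ok
(3,6)% 2/2 ok
(4,0)% 3/3 ok
(4,1)% 3/3 ok
(4,2)% 3/3 ok
(4,6)% 2/2 ok
(5,0)% 1/1 ok
(5,2)% 1/1 ok
(5,4)% 1/1 ok
(5,5)% 2/2 ok
(5,6)% 2/2 ok
All meet the threshold, so the configuration is stable.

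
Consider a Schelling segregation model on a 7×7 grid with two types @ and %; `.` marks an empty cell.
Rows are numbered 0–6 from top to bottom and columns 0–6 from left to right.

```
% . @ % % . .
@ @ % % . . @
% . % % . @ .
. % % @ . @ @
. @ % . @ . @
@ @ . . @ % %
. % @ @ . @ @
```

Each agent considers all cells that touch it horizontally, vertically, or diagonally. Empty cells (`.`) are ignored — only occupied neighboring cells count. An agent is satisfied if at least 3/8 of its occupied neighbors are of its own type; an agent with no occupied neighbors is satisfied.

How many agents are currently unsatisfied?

10

(0,0)% 0/2 unhappy
(0,2)@ 1/4 unhappy
(0,3)% 3/4 ok
(0,4)% 2/2 ok
(1,0)@ 1/3 unhappy
(1,1)@ 2/6 unhappy
(1,2)% 4/6 ok
(1,3)% 5/6 ok
(1,6)@ 1/1 ok
(2,0)% 1/3 unhappy
(2,2)% 5/7 ok
(2,3)% 4/5 ok
(2,5)@ 3/3 ok
(3,1)% 4/5 ok
(3,2)% 4/6 ok
(3,3)@ 1/5 unhappy
(3,5)@ 4/4 ok
(3,6)@ 3/3 ok
(4,1)@ 2/5 ok
(4,2)% 2/5 ok
(4,4)@ 3/4 ok
(4,6)@ 2/4 ok
(5,0)@ 2/3 ok
(5,1)@ 3/5 ok
(5,4)@ 3/4 ok
(5,5)% 1/6 unhappy
(5,6)% 1/4 unhappy
(6,1)% 0/3 unhappy
(6,2)@ 2/3 ok
(6,3)@ 2/2 ok
(6,5)@ 2/4 ok
(6,6)@ 1/3 unhappy
Unsatisfied: (0,0), (0,2), (1,0), (1,1), (2,0), (3,3), (5,5), (5,6), (6,1), (6,6) — 10 in total.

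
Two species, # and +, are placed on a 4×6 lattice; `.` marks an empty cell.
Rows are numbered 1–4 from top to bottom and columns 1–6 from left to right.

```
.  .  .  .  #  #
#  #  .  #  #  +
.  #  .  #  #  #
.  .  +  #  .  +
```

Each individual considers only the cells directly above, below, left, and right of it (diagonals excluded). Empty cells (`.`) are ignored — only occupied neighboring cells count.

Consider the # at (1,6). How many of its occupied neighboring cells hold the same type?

1

Occupied neighbors of (1,6): (2,6)=+, (1,5)=#.
Same type (#): 1 of 2.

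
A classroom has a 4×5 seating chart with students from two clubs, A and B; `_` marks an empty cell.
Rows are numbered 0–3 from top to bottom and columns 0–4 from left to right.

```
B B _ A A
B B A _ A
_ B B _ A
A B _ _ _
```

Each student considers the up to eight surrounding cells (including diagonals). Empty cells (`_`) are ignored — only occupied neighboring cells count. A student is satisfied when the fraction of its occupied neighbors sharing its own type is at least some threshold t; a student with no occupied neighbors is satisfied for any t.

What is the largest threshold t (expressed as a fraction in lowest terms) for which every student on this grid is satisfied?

0/1

(0,0)B 3/3
(0,1)B 3/4
(0,3)A 3/3
(0,4)A 2/2
(1,0)B 4/4
(1,1)B 5/6
(1,2)A 1/5
(1,4)A 3/3
(2,1)B 4/6
(2,2)B 3/4
(2,4)A 1/1
(3,0)A 0/2
(3,1)B 2/3
The smallest same-type fraction is 0/2 at (3,0), which reduces to 0/1. Any threshold above that leaves this student unsatisfied.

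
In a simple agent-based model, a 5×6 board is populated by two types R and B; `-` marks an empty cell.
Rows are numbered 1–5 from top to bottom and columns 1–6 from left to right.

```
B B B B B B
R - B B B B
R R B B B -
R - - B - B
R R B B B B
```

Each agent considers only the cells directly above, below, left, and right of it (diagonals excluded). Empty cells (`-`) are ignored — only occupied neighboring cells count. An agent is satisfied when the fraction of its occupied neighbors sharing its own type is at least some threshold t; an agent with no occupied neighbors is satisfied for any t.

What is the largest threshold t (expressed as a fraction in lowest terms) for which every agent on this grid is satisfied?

1/2

Row 1: (1,1)B 1/2 · (1,2)B 2/2 · (1,3)B 3/3 · (1,4)B 3/3 · (1,5)B 3/3 · (1,6)B 2/2
Row 2: (2,1)R 1/2 · (2,3)B 3/3 · (2,4)B 4/4 · (2,5)B 4/4 · (2,6)B 2/2
Row 3: (3,1)R 3/3 · (3,2)R 1/2 · (3,3)B 2/3 · (3,4)B 4/4 · (3,5)B 2/2
Row 4: (4,1)R 2/2 · (4,4)B 2/2 · (4,6)B 1/1
Row 5: (5,1)R 2/2 · (5,2)R 1/2 · (5,3)B 1/2 · (5,4)B 3/3 · (5,5)B 2/2 · (5,6)B 2/2
The smallest same-type fraction is 1/2 at (1,1), which reduces to 1/2. Any threshold above that leaves this agent unsatisfied.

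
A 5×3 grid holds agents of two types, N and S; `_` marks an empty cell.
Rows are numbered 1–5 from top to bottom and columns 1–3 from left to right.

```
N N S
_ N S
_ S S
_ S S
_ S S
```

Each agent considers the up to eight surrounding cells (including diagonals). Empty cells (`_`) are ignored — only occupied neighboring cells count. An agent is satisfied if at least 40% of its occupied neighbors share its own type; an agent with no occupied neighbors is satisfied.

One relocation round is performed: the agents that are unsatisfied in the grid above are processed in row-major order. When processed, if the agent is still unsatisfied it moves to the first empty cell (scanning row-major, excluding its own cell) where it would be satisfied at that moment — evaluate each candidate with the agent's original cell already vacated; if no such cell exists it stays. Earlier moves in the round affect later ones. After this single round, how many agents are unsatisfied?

0

Initially unsatisfied (in order): (1,3), (2,2).
  (1,3) → (3,1).
  (2,2) → (1,3).
Resulting grid:
N N N
_ _ S
S S S
_ S S
_ S S
All satisfied now.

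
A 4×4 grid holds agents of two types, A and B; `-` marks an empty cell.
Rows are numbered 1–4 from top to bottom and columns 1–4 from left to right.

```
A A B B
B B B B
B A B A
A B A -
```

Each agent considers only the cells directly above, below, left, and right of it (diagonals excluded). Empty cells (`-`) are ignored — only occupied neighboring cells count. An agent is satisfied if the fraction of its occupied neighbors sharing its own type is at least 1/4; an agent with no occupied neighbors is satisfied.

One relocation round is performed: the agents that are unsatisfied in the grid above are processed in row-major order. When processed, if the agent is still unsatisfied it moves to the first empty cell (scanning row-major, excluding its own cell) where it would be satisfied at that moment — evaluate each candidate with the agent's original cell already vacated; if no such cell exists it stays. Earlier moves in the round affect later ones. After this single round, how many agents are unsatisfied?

1

Initially unsatisfied (in order): (3,2), (3,4), (4,1), (4,2), (4,3).
  (3,2) → (4,4).
  (3,4): now satisfied by earlier moves; stays.
  (4,1): no empty cell satisfies it; stays.
  (4,2) → (3,2).
  (4,3): now satisfied by earlier moves; stays.
Resulting grid:
A A B B
B B B B
B B B A
A - A A
Unsatisfied now: (4,1).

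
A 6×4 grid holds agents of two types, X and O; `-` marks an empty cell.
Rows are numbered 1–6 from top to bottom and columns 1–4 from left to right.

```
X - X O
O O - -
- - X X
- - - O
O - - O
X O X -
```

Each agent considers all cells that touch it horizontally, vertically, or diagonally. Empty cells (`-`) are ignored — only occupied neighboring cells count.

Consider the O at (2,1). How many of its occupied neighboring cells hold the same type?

Occupied neighbors of (2,1): (1,1)=X, (2,2)=O.
Same type (O): 1 of 2.

1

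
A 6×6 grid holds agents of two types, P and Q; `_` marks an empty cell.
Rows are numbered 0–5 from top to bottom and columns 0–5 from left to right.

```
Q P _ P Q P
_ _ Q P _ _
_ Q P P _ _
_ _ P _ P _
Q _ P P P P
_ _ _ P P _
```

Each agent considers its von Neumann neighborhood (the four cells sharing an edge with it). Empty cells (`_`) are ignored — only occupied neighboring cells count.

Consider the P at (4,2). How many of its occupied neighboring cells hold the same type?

Occupied neighbors of (4,2): (3,2)=P, (4,3)=P.
Same type (P): 2 of 2.

2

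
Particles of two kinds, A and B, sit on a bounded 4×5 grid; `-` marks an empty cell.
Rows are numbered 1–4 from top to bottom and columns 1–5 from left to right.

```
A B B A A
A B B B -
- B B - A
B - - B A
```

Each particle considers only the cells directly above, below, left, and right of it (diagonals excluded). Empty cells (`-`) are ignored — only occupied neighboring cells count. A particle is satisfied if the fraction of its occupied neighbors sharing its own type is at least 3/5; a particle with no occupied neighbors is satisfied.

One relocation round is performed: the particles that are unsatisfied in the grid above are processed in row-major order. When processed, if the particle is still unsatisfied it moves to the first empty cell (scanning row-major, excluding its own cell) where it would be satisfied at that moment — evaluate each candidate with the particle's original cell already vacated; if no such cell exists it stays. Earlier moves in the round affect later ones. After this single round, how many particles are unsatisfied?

2

Initially unsatisfied (in order): (1,1), (1,4), (2,1), (2,4), (4,4), (4,5).
  (1,1) → (2,5).
  (1,4): no empty cell satisfies it; stays.
  (2,1): no empty cell satisfies it; stays.
  (2,4) → (3,1).
  (4,4) → (4,2).
  (4,5): now satisfied by earlier moves; stays.
Resulting grid:
- B B A A
A B B - A
B B B - A
B B - - A
Unsatisfied now: (1,4), (2,1).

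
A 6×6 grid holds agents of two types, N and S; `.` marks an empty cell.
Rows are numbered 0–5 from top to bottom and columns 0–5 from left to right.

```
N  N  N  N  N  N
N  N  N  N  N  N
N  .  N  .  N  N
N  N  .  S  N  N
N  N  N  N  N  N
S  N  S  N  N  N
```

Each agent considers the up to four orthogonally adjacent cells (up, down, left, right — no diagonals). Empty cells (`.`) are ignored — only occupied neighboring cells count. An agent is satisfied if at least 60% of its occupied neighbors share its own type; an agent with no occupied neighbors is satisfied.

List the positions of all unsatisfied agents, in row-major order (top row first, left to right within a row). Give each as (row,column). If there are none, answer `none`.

(3,3), (5,0), (5,1), (5,2)

Row 0: (0,0)N 2/2 satisfied · (0,1)N 3/3 satisfied · (0,2)N 3/3 satisfied · (0,3)N 3/3 satisfied · (0,4)N 3/3 satisfied · (0,5)N 2/2 satisfied
Row 1: (1,0)N 3/3 satisfied · (1,1)N 3/3 satisfied · (1,2)N 4/4 satisfied · (1,3)N 3/3 satisfied · (1,4)N 4/4 satisfied · (1,5)N 3/3 satisfied
Row 2: (2,0)N 2/2 satisfied · (2,2)N 1/1 satisfied · (2,4)N 3/3 satisfied · (2,5)N 3/3 satisfied
Row 3: (3,0)N 3/3 satisfied · (3,1)N 2/2 satisfied · (3,3)S 0/2 not · (3,4)N 3/4 satisfied · (3,5)N 3/3 satisfied
Row 4: (4,0)N 2/3 satisfied · (4,1)N 4/4 satisfied · (4,2)N 2/3 satisfied · (4,3)N 3/4 satisfied · (4,4)N 4/4 satisfied · (4,5)N 3/3 satisfied
Row 5: (5,0)S 0/2 not · (5,1)N 1/3 not · (5,2)S 0/3 not · (5,3)N 2/3 satisfied · (5,4)N 3/3 satisfied · (5,5)N 2/2 satisfied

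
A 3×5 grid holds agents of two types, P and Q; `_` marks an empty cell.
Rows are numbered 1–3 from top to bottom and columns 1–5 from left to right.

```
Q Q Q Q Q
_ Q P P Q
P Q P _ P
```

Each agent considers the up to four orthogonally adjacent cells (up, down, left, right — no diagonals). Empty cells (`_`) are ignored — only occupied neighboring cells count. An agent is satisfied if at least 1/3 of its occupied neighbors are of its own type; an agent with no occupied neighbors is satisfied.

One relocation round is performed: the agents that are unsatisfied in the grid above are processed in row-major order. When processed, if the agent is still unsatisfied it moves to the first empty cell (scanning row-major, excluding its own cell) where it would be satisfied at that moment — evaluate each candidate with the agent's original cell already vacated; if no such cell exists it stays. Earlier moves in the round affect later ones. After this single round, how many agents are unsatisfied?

0

Initially unsatisfied (in order): (3,1), (3,5).
  (3,1) → (3,4).
  (3,5): now satisfied by earlier moves; stays.
Resulting grid:
Q Q Q Q Q
_ Q P P Q
_ Q P P P
All satisfied now.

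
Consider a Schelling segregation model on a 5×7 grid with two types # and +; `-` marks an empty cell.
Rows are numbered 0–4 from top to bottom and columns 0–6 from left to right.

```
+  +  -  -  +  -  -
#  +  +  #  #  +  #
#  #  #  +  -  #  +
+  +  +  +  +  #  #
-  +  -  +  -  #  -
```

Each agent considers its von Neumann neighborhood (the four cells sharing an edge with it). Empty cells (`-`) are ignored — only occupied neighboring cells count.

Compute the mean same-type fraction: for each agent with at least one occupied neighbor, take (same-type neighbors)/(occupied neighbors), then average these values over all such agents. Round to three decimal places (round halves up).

0.503

(0,0)+ 1/2
(0,1)+ 2/2
(0,4)+ 0/1
(1,0)# 1/3
(1,1)+ 2/4
(1,2)+ 1/3
(1,3)# 1/3
(1,4)# 1/3
(1,5)+ 0/3
(1,6)# 0/2
(2,0)# 2/3
(2,1)# 2/4
(2,2)# 1/4
(2,3)+ 1/3
(2,5)# 1/3
(2,6)+ 0/3
(3,0)+ 1/2
(3,1)+ 3/4
(3,2)+ 2/3
(3,3)+ 4/4
(3,4)+ 1/2
(3,5)# 3/4
(3,6)# 1/2
(4,1)+ 1/1
(4,3)+ 1/1
(4,5)# 1/1
Sum over 26 agents: 1/2 + 2/2 + 0/1 + 1/3 + 2/4 + 1/3 + 1/3 + 1/3 + 0/3 + 0/2 + 2/3 + 2/4 + 1/4 + 1/3 + 1/3 + 0/3 + 1/2 + 3/4 + 2/3 + 4/4 + 1/2 + 3/4 + 1/2 + 1/1 + 1/1 + 1/1 = 157/12; mean = 157/12 ÷ 26 = 157/312 = 0.503205… → 0.503.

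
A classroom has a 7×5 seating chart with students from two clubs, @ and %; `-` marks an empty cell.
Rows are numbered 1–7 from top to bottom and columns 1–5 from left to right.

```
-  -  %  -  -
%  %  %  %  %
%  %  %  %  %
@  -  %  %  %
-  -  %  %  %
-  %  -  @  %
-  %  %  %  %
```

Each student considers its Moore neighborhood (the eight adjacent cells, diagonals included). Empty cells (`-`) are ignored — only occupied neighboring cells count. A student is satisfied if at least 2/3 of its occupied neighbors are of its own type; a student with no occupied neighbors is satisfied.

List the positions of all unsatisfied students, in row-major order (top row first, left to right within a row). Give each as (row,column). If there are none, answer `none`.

Row 1: (1,3)% 3/3 ok
Row 2: (2,1)% 3/3 ok · (2,2)% 6/6 ok · (2,3)% 6/6 ok · (2,4)% 6/6 ok · (2,5)% 3/3 ok
Row 3: (3,1)% 3/4 ok · (3,2)% 6/7 ok · (3,3)% 7/7 ok · (3,4)% 8/8 ok · (3,5)% 5/5 ok
Row 4: (4,1)@ 0/2 unhappy · (4,3)% 6/6 ok · (4,4)% 8/8 ok · (4,5)% 5/5 ok
Row 5: (5,3)% 4/5 ok · (5,4)% 6/7 ok · (5,5)% 4/5 ok
Row 6: (6,2)% 3/3 ok · (6,4)@ 0/7 unhappy · (6,5)% 4/5 ok
Row 7: (7,2)% 2/2 ok · (7,3)% 3/4 ok · (7,4)% 3/4 ok · (7,5)% 2/3 ok

(4,1), (6,4)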